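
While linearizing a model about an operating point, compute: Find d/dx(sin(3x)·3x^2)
Product rule: (fg)' = f'g + fg'
f = sin(3x), f' = 3·cos(3x)
g = 3x^2, g' = 6x

Answer: 9·cos(3x)·x^2 + 6·sin(3x)·x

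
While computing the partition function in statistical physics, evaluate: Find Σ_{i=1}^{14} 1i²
=1·n(n + 1)(2n + 1)/6=1·14·15·29/6=1015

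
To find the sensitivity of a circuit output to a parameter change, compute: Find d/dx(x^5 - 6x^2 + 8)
Power rule: d/dx(ax^n)=n·a·x^(n-1)
Term by term: 5·x^4 - 12·x

Answer: 5x^4 - 12x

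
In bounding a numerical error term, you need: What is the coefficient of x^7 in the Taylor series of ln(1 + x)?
ln(1+x)=Σ (-1)^(n+1) x^n/n
Coefficient of x^7=(-1)^8/7=1/7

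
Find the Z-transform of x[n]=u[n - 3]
Using the time-shift property: Z{u[n-3]} = z^(-3)*z/(z-1)
= z^(-2)/(z-1)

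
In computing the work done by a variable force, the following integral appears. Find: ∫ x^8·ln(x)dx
By parts: u=ln(x), dv=x^8 dx
du=1/x dx, v=x^9/9
=x^9·ln(x)/9 - ∫ x^8/9 dx
=x^9·ln(x)/9 - x^9/81+C

Answer: x^9(ln(x)/9-1/81)+C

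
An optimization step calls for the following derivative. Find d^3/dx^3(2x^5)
Apply power rule 3 times:
d^1: 10x^4
d^2: 40x^3
d^3: 120x^2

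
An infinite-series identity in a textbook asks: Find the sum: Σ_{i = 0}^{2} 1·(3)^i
Geometric series: S=a(1 - r^n)/(1 - r)
a=1, r=3, n=3
S=1(1 - 27)/-2=13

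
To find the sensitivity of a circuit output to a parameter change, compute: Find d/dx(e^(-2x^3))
Chain rule: d/dx[e^u]=e^u · u' where u=-2x^3
u'=-6x^2

Answer: -6x^2·e^(-2x^3)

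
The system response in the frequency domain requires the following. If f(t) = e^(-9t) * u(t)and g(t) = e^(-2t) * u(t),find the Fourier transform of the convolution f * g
By the convolution theorem: F{f*g} = F(omega)*G(omega)
F(omega) = 1/(9 + j*omega), G(omega) = 1/(2 + j*omega)
F{f*g} = 1/((9 + j*omega)(2 + j*omega))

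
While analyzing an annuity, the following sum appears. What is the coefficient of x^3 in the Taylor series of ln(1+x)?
ln(1+x) = Σ (-1)^(n+1) x^n/n
Coefficient of x^3 = (-1)^4/3 = 1/3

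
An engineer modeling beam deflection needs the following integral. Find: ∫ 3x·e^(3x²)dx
Let u=3x², du=6x dx
∫ (1/2)e^u du=e^u/2+C

Answer: e^(3x²)/2+C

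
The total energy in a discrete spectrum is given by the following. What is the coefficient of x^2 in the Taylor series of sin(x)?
sin(x) has only odd powers. Coefficient of x^2=0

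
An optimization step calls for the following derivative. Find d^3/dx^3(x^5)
Apply power rule 3 times:
d^1: 5x^4
d^2: 20x^3
d^3: 60x^2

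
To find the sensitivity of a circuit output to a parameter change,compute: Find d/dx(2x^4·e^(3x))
Product rule: (fg)'=f'g+fg'
f=2x^4, f'=8x^3
g=e^(3x), g'=3·e^(3x)

Answer: 8x^3·e^(3x)+6x^4·e^(3x)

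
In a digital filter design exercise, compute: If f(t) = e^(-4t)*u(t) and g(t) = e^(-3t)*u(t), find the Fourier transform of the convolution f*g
By the convolution theorem: F{f*g} = F(omega)*G(omega)
F(omega) = 1/(4+j*omega), G(omega) = 1/(3+j*omega)
F{f*g} = 1/((4+j*omega)(3+j*omega))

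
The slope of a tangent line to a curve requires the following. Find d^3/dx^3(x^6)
Apply power rule 3 times:
d^1: 6x^5
d^2: 30x^4
d^3: 120x^3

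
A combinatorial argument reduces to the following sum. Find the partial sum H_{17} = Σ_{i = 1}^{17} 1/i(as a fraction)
H_17 = 1+1/2+1/3+...+1/17
= 42142223/12252240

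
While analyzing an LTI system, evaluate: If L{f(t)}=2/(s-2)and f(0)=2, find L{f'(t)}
L{f'(t)}=s·F(s) - f(0)=2s/(s-2)-2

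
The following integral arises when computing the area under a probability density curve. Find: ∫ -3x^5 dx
Using power rule: ∫ -3x^5 dx = -3/6 x^6+C = (-1/2)x^6+C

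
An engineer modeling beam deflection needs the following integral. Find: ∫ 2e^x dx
Since d/dx[e^x] = +e^x, we get 2e^x+C

Answer: 2e^x+C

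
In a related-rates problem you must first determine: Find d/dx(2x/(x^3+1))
Quotient rule: (f/g)'=(f'g - fg')/g²
f=2x, f'=2
g=x^3+1, g'=3x^2

Answer: (2·(x^3+1)-6x^3)/(x^3+1)²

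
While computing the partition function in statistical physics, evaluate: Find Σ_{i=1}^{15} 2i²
=2·n(n + 1)(2n + 1)/6=2·15·16·31/6=2480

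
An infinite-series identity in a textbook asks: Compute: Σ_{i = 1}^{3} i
Using formula: Σ i^1 = n(n + 1)/2 = 3·4/2 = 6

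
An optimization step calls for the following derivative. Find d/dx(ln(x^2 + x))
Chain rule: d/dx[ln(u)]=u'/u where u=x^2 + x
u'=2x + 1

Answer: (2x + 1)/(x^2 + x)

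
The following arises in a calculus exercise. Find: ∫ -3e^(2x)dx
Since d/dx[e^(2x)]=2e^(2x), we get -3/2 e^(2x)+C

Answer: (-3/2)e^(2x)+C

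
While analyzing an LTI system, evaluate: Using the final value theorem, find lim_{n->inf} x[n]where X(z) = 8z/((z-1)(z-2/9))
Final value theorem: lim x[n] = lim_{z->1} (z-1)*X(z)
(z-1)*X(z) = 8z/(z-2/9)
As z->1: 8/(1-2/9) = 8/(7/9) = 72/7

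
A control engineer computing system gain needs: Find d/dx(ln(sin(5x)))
Chain rule: d/dx[ln(u)]=u'/u where u=sin(5x)
u'=5cos(5x)

Answer: (5cos(5x))/(sin(5x))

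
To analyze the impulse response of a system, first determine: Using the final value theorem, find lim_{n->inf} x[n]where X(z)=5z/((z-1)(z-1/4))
Final value theorem: lim x[n]=lim_{z->1} (z-1) * X(z)
(z-1) * X(z)=5z/(z-1/4)
As z->1: 5/(1 - 1/4)=5/(3/4)=20/3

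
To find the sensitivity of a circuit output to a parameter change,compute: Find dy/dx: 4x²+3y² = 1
Differentiate: 8x+6y·(dy/dx) = 0
dy/dx = -8x/(6y) = -(4/3)·(x/y)

Answer: dy/dx = -(4/3)·(x/y)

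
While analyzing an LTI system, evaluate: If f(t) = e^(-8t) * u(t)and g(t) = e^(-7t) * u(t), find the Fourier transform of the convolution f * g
By the convolution theorem: F{f*g}=F(omega)*G(omega)
F(omega)=1/(8+j*omega), G(omega)=1/(7+j*omega)
F{f*g}=1/((8+j*omega)(7+j*omega))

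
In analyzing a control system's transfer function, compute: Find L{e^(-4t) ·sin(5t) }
First shifting: L{e^(at)f(t)}=F(s-a)
L{sin(5t)}=5/(s²+25)
Shift: 5/((s+4)²+25)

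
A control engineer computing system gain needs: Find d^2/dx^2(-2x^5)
Apply power rule 2 times:
d^1: -10x^4
d^2: -40x^3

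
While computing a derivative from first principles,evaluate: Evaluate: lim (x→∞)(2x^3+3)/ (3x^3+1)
Divide numerator and denominator by x^3:
lim (2+3/x^3)/(3+1/x^3) = 2/3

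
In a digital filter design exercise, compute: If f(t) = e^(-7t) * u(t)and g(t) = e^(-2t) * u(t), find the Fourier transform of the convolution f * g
By the convolution theorem: F{f*g}=F(omega)*G(omega)
F(omega)=1/(7+j*omega), G(omega)=1/(2+j*omega)
F{f*g}=1/((7+j*omega)(2+j*omega))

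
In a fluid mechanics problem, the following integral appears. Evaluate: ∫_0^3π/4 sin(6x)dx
Antiderivative: -cos(6x)/6
Evaluate at bounds: [-cos(6·3π/4)/6] - [-cos(6·0)/6]
= (-(0)+(1))/6 = 1/6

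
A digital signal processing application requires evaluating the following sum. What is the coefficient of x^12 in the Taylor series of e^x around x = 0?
Taylor series of e^x=Σ x^n/n!
Coefficient of x^12=1/12!=1/479001600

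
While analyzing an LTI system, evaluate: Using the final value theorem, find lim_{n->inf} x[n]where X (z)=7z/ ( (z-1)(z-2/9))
Final value theorem: lim x[n]=lim_{z->1} (z-1)*X(z)
(z-1)*X(z)=7z/(z-2/9)
As z->1: 7/(1-2/9)=7/(7/9)=9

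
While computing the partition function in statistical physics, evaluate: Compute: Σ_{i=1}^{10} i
Using formula: Σ i^1 = n(n + 1)/2 = 10·11/2 = 55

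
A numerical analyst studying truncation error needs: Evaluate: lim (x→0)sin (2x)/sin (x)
sin(u) ≈ u for small u:
sin(2x)/sin(x) ≈ 2x/(x)=2/1

Answer: 2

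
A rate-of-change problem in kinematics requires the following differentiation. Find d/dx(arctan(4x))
d/dx[arctan(u)]=u'/(1 + u²), u=4x, u'=4

Answer: 4/(1 + 16x²)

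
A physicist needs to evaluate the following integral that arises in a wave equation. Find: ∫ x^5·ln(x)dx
By parts: u = ln(x), dv = x^5 dx
du = 1/x dx, v = x^6/6
= x^6·ln(x)/6 - ∫ x^5/6 dx
= x^6·ln(x)/6 - x^6/36+C

Answer: x^6(ln(x)/6-1/36)+C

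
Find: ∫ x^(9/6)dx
Power rule: ∫ x^(3/2) dx = x^(5/2)/(5/2)+C

Answer: (2/5)·x^(5/2)+C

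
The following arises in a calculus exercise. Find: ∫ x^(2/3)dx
Power rule: ∫ x^(2/3) dx = x^(5/3)/(5/3) + C

Answer: (3/5)·x^(5/3) + C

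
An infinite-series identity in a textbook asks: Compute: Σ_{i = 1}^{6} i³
Using formula: Σ i^3=[n(n+1)/2]²=[6·7/2]²=441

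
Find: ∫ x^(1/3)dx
Power rule: ∫ x^(1/3) dx = x^(4/3)/(4/3) + C

Answer: (3/4)·x^(4/3) + C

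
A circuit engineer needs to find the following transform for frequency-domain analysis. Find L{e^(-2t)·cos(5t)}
First shifting: L{e^(at)f(t)}=F(s-a)
L{cos(5t)}=s/(s²+25)
Shift: (s+2)/((s+2)²+25)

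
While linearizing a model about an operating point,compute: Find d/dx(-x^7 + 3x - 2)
Power rule: d/dx(ax^n) = n·a·x^(n-1)
Term by term: -7·x^6 + 3

Answer: -7x^6 + 3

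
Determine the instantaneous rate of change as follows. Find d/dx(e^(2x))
Chain rule: d/dx[e^u]=e^u · u' where u=2x
u'=2

Answer: 2·e^(2x)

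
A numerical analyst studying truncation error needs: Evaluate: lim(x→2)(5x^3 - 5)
Polynomial is continuous, so substitute x = 2:
5·2^3 - 5 = 35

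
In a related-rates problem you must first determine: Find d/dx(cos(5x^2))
Chain rule: d/dx[cos(u)] = -sin(u)·u' where u = 5x^2
u' = 10x

Answer: -10x·sin(5x^2)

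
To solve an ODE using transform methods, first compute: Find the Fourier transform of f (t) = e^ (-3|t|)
Using the standard pair: F{e^(-a|t|)}=2a/(a^2+omega^2)
With a=3: F(omega)=6/(9+omega^2)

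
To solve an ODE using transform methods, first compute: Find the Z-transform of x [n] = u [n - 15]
Using the time-shift property: Z{u[n-15]} = z^(-15) * z/(z-1)
= z^(-14)/(z-1)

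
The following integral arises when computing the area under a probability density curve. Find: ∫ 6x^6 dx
Using power rule: ∫ 6x^6 dx = 6/7 x^7 + C = (6/7)x^7 + C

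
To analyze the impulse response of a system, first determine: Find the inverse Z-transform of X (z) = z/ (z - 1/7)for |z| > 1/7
Standard pair: z/(z-a) <-> a^n * u[n] for causal signals
With a=1/7: x[n]=(1/7)^n * u[n]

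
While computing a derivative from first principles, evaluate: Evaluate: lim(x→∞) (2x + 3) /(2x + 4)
Divide numerator and denominator by x:
lim (2 + 3/x)/(2 + 4/x) = 1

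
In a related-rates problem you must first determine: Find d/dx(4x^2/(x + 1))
Quotient rule: (f/g)'=(f'g - fg')/g²
f=4x^2, f'=8x
g=x+1, g'=1

Answer: (8x·(x+1)-4x^2)/(x+1)²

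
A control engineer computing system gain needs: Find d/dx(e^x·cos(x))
Product rule: (fg)'=f'g + fg'
f=e^x, f'=e^x
g=cos(x), g'=-sin(x)

Answer: e^x·cos(x) - e^x·sin(x)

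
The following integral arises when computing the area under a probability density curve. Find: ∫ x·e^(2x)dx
Integration by parts: u=x, dv=e^(2x) dx
du=dx, v=e^(2x)/2
=x·e^(2x)/2 - ∫ e^(2x)/2 dx
=x·e^(2x)/2 - e^(2x)/4+C

Answer: e^(2x)(x/2-1/4)+C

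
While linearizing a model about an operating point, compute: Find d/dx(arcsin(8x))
d/dx[arcsin(u)]=u'/√(1-u²), u=8x, u'=8

Answer: 8/√(1 - 64x²)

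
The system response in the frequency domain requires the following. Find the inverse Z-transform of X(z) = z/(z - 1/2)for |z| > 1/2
Standard pair: z/(z-a) <-> a^n * u[n] for causal signals
With a = 1/2: x[n] = (1/2)^n * u[n]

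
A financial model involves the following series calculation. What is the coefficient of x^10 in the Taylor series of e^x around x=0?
Taylor series of e^x = Σ x^n/n!
Coefficient of x^10 = 1/10! = 1/3628800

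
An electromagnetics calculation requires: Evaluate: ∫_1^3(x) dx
Step 1: Find antiderivative F(x)=(1/2)x^2
Step 2: F(3) - F(1)=9/2 - (1/2)=4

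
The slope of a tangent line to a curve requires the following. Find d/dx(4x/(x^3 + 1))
Quotient rule: (f/g)'=(f'g - fg')/g²
f=4x, f'=4
g=x^3 + 1, g'=3x^2

Answer: (4·(x^3 + 1) - 12x^3)/(x^3 + 1)²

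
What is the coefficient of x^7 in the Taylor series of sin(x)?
sin(x) = Σ (-1)^k x^(2k+1)/(2k+1)!
For x^7: (-1)^3/7! = -1/5040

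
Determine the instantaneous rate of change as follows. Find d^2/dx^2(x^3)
Apply power rule 2 times:
d^1: 3x^2
d^2: 6x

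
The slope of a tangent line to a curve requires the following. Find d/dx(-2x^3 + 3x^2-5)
Power rule: d/dx(ax^n)=n·a·x^(n-1)
Term by term: -6·x^2 + 6·x

Answer: -6x^2 + 6x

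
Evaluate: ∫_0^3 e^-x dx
Antiderivative: -e^-x
Evaluate: -(e^-3-1)

Answer: (e^-3-1)/(-1)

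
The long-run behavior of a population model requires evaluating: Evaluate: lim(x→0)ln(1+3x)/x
L'Hôpital (0/0): lim 3/(1+3x) / 1 = 3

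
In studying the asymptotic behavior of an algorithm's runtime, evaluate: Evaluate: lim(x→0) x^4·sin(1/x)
Squeeze theorem: -|x^4| ≤ x^4·sin(1/x) ≤ |x^4|
Since x^4 → 0 as x → 0, by squeeze theorem the limit is 0

Answer: 0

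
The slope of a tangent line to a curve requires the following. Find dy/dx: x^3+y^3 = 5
Differentiate: 3x^2 + 3y^2·(dy/dx)=0
dy/dx=-3x^2/(3y^2)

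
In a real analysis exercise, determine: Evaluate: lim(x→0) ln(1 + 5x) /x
L'Hôpital (0/0): lim 5/(1+5x) / 1=5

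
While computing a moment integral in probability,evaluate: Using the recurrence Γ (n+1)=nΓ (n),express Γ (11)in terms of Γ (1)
Γ(11)=10Γ(10)=10·9Γ(9)=...=10!·Γ(1)=3628800·Γ(1)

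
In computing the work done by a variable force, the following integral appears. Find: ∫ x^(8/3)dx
Power rule: ∫ x^(8/3) dx=x^(11/3)/(11/3) + C

Answer: (3/11)·x^(11/3) + C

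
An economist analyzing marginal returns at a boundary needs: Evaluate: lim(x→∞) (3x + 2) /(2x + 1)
Divide numerator and denominator by x:
lim (3+2/x)/(2+1/x) = 3/2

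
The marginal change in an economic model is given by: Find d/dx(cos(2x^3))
Chain rule: d/dx[cos(u)] = -sin(u)·u' where u = 2x^3
u' = 6x^2

Answer: -6x^2·sin(2x^3)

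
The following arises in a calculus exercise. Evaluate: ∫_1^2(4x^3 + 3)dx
Step 1: Find antiderivative F(x) = x^4+3x
Step 2: F(2) - F(1) = 22 - (4) = 18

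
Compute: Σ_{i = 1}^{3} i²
Using formula: Σ i^2=n(n+1)(2n+1)/6=3·4·7/6=14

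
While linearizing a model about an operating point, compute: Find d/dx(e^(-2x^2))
Chain rule: d/dx[e^u]=e^u · u' where u=-2x^2
u'=-4x

Answer: -4x·e^(-2x^2)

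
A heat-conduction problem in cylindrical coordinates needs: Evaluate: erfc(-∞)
erfc(x)=1 - erf(x); erfc(-∞)=1 - erf(-∞)=1 - (-1)=2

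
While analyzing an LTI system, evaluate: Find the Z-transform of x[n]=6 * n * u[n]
Z{n*u[n]} = z/(z-1)^2
By linearity: Z{6*n*u[n]} = 6z/(z-1)^2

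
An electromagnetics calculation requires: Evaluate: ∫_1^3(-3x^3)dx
Step 1: Find antiderivative F(x) = (-3/4)x^4
Step 2: F(3) - F(1) = -243/4 - (-3/4) = -60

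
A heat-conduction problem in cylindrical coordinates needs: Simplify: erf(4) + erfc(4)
By definition erfc(x) = 1 - erf(x)
erf(4)+erfc(4) = erf(4)+1 - erf(4) = 1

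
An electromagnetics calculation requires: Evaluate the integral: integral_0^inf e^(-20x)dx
integral_0^inf e^(-20x) dx=[-1/20*e^(-20x)]_0^inf
=0 - (-1/20)=1/20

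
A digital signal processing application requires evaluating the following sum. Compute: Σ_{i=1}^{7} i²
Using formula: Σ i^2 = n(n + 1)(2n + 1)/6 = 7·8·15/6 = 140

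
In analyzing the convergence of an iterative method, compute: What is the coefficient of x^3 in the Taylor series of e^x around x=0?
Taylor series of e^x = Σ x^n/n!
Coefficient of x^3 = 1/3! = 1/6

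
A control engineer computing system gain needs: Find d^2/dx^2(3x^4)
Apply power rule 2 times:
d^1: 12x^3
d^2: 36x^2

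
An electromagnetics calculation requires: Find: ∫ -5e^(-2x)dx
Since d/dx[e^(-2x)]=-2e^(-2x), we get 5/2 e^(-2x)+C

Answer: (5/2)e^(-2x)+C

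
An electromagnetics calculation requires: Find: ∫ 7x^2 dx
Using power rule: ∫ 7x^2 dx=7/3 x^3 + C=(7/3)x^3 + C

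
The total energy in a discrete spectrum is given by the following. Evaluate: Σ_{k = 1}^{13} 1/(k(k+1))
Partial fractions: 1/(k(k + 1))=1/k - 1/(k + 1)
Telescoping sum: 1(1 - 1/14)=1·13/14

Answer: 13/14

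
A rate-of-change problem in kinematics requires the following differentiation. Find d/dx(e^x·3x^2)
Product rule: (fg)' = f'g + fg'
f = e^x, f' = e^x
g = 3x^2, g' = 6x

Answer: 3·e^x·x^2 + 6·e^x·x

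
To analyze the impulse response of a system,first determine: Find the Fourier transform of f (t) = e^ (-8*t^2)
The Fourier transform of a Gaussian e^(-a * t^2) is sqrt(pi/a) * e^(-omega^2/(4a)).
With a = 8: F(omega) = sqrt(pi/8) * e^(-omega^2/32)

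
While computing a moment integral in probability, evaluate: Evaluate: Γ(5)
Γ(n) = (n-1)! for positive integers
Γ(5) = 4! = 24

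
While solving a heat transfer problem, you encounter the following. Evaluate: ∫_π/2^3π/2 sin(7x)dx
Antiderivative: -cos(7x)/7
Evaluate at bounds: [-cos(7·3π/2)/7] - [-cos(7·π/2)/7]
=(-(0)+(0))/7=0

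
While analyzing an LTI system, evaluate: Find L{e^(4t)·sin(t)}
First shifting: L{e^(at)f(t)} = F(s-a)
L{sin(t)} = 1/(s²+1)
Shift: 1/((s-4)²+1)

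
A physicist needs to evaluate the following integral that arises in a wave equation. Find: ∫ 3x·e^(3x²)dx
Let u = 3x², du = 6x dx
∫ (1/2)e^u du = e^u/2 + C

Answer: e^(3x²)/2 + C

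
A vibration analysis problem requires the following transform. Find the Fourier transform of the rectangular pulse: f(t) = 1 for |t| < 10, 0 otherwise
F(omega)=integral from -10 to 10 of e^(-j * omega * t) dt
=2 * sin(10 * omega)/omega=20 * sinc(10 * omega/pi)

Answer: 2 * sin(10 * omega)/omega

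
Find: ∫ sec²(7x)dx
Since d/dx[tan(7x)]=7sec²(7x), integral=tan(7x)/7 + C

Answer: (1/7)tan(7x) + C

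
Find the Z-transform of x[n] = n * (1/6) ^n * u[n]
Using the property Z{n*a^n*u[n]}=az/(z-a)^2
With a=1/6: X(z)=(1/6)z/(z - 1/6)^2, |z| > 1/6

Answer: (1/6)z/(z - 1/6)^2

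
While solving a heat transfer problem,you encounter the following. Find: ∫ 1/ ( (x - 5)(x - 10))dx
Partial fractions: 1/((x-5)(x-10))=A/(x-5) + B/(x-10)
A=-1/5, B=1/5
∫ [-1/5· 1/(x-5) + 1/5· 1/(x-10)] dx
=(1/5)[ln|x-10| - ln|x-5|] + C

Answer: (1/5)·ln|(x-10)/(x-5)| + C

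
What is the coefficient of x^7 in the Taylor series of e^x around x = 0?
Taylor series of e^x=Σ x^n/n!
Coefficient of x^7=1/7!=1/5040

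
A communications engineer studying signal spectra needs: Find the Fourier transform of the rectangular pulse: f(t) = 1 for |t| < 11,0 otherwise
F(omega) = integral from -11 to 11 of e^(-j*omega*t) dt
= 2*sin(11*omega)/omega = 22*sinc(11*omega/pi)

Answer: 2*sin(11*omega)/omega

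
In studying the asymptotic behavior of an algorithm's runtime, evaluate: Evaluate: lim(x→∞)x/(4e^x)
Apply L'Hôpital 1 times (∞/∞ each time):
Eventually get 1!/(4e^x) → 0

Answer: 0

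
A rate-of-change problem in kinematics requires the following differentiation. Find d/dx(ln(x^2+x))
Chain rule: d/dx[ln(u)] = u'/u where u = x^2+x
u' = 2x+1

Answer: (2x+1)/(x^2+x)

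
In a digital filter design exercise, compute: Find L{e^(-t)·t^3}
First shifting: L{e^(at)f(t)} = F(s-a)
L{t^3} = 6/s^4
Shift s → s + 1: 6/(s + 1)^4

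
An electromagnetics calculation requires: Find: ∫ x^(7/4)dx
Power rule: ∫ x^(7/4) dx = x^(11/4)/(11/4) + C

Answer: (4/11)·x^(11/4) + C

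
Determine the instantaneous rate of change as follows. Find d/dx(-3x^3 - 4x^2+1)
Power rule: d/dx(ax^n)=n·a·x^(n-1)
Term by term: -9·x^2 - 8·x

Answer: -9x^2 - 8x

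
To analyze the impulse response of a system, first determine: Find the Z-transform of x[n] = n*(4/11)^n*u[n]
Using the property Z{n * a^n * u[n]}=az/(z-a)^2
With a=4/11: X(z)=(4/11)z/(z - 4/11)^2, |z| > 4/11

Answer: (4/11)z/(z - 4/11)^2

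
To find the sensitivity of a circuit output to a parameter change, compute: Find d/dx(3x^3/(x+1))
Quotient rule: (f/g)'=(f'g - fg')/g²
f=3x^3, f'=9x^2
g=x + 1, g'=1

Answer: (9x^2·(x + 1) - 3x^3)/(x + 1)²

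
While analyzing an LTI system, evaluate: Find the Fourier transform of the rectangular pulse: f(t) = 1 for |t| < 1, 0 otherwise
F(omega)=integral from -1 to 1 of e^(-j*omega*t) dt
=2*sin(1*omega)/omega=2*sinc(1*omega/pi)

Answer: 2*sin(1*omega)/omega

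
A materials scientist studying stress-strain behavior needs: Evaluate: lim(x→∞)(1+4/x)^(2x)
Rewrite as [(1+4/x)^x]^2.
lim(1+4/x)^x=e^4, so limit=(e^4)^2=e^8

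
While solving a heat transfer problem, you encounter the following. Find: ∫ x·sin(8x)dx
By parts: u=x, dv=sin(8x) dx
du=dx, v=-cos(8x)/8
=-x·cos(8x)/8 + sin(8x)/8² + C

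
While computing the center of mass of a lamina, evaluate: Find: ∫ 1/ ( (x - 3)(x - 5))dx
Partial fractions: 1/((x-3)(x-5))=A/(x-3)+B/(x-5)
A=-1/2, B=1/2
∫ [-1/2· 1/(x-3)+1/2· 1/(x-5)] dx
=(1/2)[ln|x-5| - ln|x-3|]+C

Answer: (1/2)·ln|(x-5)/(x-3)|+C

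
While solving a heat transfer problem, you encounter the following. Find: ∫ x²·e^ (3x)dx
Integration by parts twice:
First: u = x², dv = e^(3x) dx => x²e^(3x)/3 - (2/3)∫ xe^(3x) dx
Second (∫ xe^(3x) dx): xe^(3x)/3 - e^(3x)/9
Combining: e^(3x)(x²/3-2x/9+2/27)+C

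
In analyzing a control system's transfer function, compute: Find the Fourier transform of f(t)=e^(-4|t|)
Using the standard pair: F{e^(-a|t|)} = 2a/(a^2+omega^2)
With a = 4: F(omega) = 8/(16+omega^2)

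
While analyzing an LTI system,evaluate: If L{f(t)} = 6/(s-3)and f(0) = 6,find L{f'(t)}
L{f'(t)} = s·F(s) - f(0) = 6s/(s-3)-6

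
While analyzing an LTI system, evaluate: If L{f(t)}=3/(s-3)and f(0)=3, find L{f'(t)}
L{f'(t)}=s·F(s) - f(0)=3s/(s-3) - 3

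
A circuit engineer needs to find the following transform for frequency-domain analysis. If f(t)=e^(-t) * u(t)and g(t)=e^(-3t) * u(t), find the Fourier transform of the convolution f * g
By the convolution theorem: F{f*g} = F(omega)*G(omega)
F(omega) = 1/(1+j*omega), G(omega) = 1/(3+j*omega)
F{f*g} = 1/((1+j*omega)(3+j*omega))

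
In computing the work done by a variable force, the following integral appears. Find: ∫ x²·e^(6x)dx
Integration by parts twice:
First: u=x², dv=e^(6x) dx => x²e^(6x)/6 - (2/6)∫ xe^(6x) dx
Second (∫ xe^(6x) dx): xe^(6x)/6 - e^(6x)/36
Combining: e^(6x)(x²/6 - 2x/36 + 2/216) + C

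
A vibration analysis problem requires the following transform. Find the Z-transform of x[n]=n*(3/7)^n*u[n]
Using the property Z{n*a^n*u[n]} = az/(z-a)^2
With a = 3/7: X(z) = (3/7)z/(z - 3/7)^2, |z| > 3/7

Answer: (3/7)z/(z - 3/7)^2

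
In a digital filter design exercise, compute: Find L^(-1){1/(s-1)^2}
L^(-1){1/(s-a)^n} = t^(n-1)·e^(at)/(n-1)!
Here a = 1, n = 2: t^1·e^(t)/1

Answer: t·e^(t)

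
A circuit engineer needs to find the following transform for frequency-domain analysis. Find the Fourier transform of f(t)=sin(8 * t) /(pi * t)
sin(W * t)/(pi * t)=(W/pi) * sinc(W * t/pi) is the impulse response of the ideal low-pass filter with cutoff W (here W=8).
Its Fourier transform is a rectangular function:
F(omega)=1 for |omega| < 8, 0 otherwise

Answer: rect(omega/16) [i.e., 1 for |omega| < 8, 0 otherwise]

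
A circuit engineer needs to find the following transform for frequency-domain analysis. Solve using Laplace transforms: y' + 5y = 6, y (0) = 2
Take L of both sides: sY(s) - 2 + 5Y(s)=6/s
Y(s)(s + 5)=6/s + 2
Y(s)=6/(s(s + 5)) + 2/(s + 5)
Partial fractions: 6/(s(s + 5))=(6/5)/s - (6/5)/(s + 5)
So Y(s)=(6/5)/s + (4/5)/(s + 5)
Inverse transform (L^(-1){1/s}=1, L^(-1){1/(s + 5)}=e^(-5t)):

Answer: y(t)=6/5 + (4/5)·e^(-5t)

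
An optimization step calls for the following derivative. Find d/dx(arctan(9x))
d/dx[arctan(u)]=u'/(1+u²), u=9x, u'=9

Answer: 9/(1+81x²)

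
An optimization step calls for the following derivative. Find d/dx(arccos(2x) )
d/dx[arccos(u)] = -u'/√(1-u²), u = 2x, u' = 2

Answer: -2/√(1 - 4x²)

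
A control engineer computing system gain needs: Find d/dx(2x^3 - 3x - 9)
Power rule: d/dx(ax^n) = n·a·x^(n-1)
Term by term: 6·x^2-3

Answer: 6x^2-3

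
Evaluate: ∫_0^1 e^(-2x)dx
Antiderivative: (1/(-2))e^(-2x)
Evaluate: (1/(-2))(e^-2-1)

Answer: (e^-2-1)/(-2)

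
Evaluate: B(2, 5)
B(x,y) = Γ(x)Γ(y)/Γ(x + y) = (x-1)!(y-1)!/(x + y-1)!
B(2,5) = 1!·4!/6! = 1/30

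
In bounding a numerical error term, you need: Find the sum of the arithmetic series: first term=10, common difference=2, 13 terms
Last term: a_n = 10+(13-1)·2 = 34
Sum = n(a_1+a_n)/2 = 13(10+34)/2 = 286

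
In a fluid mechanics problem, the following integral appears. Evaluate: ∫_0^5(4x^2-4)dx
Step 1: Find antiderivative F(x)=(4/3)x^3 - 4x
Step 2: F(5) - F(0)=440/3 - (0)=440/3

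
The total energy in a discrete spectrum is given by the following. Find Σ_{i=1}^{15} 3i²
= 3·n(n+1)(2n+1)/6 = 3·15·16·31/6 = 3720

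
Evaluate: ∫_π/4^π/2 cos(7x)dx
Antiderivative: sin(7x)/7
Evaluate at bounds: [sin(7·π/2)/7] - [sin(7·π/4)/7]
=((-1) - (-√2/2))/7=-1/7+√2/14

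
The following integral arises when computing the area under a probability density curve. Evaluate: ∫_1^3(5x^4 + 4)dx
Step 1: Find antiderivative F(x) = x^5+4x
Step 2: F(3) - F(1) = 255 - (5) = 250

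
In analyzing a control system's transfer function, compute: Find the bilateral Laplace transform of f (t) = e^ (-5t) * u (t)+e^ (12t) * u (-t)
For e^(-5t) * u(t): L=1/(s + 5), Re(s) > -5
For e^(12t) * u(-t): L=-1/(s-12), Re(s) < 12
Combined: F(s)=1/(s + 5) - 1/(s-12), -5 < Re(s) < 12

Answer: 1/(s + 5) - 1/(s-12), ROC: -5 < Re(s) < 12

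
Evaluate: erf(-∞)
erf(-∞)=-1 (the error function is odd, so erf(-∞)=-erf(∞)=-1)

Answer: -1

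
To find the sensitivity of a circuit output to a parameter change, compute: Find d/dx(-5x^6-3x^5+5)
Power rule: d/dx(ax^n) = n·a·x^(n-1)
Term by term: -30·x^5-15·x^4

Answer: -30x^5-15x^4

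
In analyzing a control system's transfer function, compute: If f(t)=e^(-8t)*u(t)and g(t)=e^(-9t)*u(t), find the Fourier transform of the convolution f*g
By the convolution theorem: F{f * g} = F(omega) * G(omega)
F(omega) = 1/(8 + j * omega), G(omega) = 1/(9 + j * omega)
F{f * g} = 1/((8 + j * omega)(9 + j * omega))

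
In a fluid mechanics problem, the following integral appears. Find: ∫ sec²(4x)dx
Since d/dx[tan(4x)]=4sec²(4x), integral=tan(4x)/4 + C

Answer: (1/4)tan(4x) + C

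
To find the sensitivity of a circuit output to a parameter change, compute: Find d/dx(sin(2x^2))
Chain rule: d/dx[sin(u)]=cos(u)·u' where u=2x^2
u'=4x

Answer: 4x·cos(2x^2)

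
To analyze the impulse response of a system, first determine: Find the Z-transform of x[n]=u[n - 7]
Using the time-shift property: Z{u[n-7]}=z^(-7) * z/(z-1)
=z^(-6)/(z-1)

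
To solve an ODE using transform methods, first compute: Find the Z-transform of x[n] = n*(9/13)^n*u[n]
Using the property Z{n * a^n * u[n]}=az/(z-a)^2
With a=9/13: X(z)=(9/13)z/(z - 9/13)^2, |z| > 9/13

Answer: (9/13)z/(z - 9/13)^2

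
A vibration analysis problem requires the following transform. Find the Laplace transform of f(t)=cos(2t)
L{cos(wt)} = s/(s² + w²)
L{cos(2t)} = s/(s² + 4)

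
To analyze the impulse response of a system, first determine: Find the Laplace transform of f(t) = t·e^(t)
L{t·e^(at)}=1/(s-a)²
L{t·e^(t)}=1/(s-1)²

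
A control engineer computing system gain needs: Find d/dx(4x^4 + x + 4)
Power rule: d/dx(ax^n)=n·a·x^(n-1)
Term by term: 16·x^3 + 1

Answer: 16x^3 + 1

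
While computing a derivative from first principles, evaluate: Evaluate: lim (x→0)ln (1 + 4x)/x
L'Hôpital (0/0): lim 4/(1 + 4x) / 1=4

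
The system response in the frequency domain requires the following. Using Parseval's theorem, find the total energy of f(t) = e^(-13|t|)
Parseval's theorem: E = integral |f(t)|^2 dt = (1/2pi) integral |F(omega)|^2 domega
E = integral_{-inf}^{inf} e^(-26|t|) dt = 2 * integral_0^inf e^(-26t) dt = 2/(2 * 13) = 1/13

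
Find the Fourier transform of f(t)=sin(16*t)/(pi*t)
sin(W*t)/(pi*t) = (W/pi)*sinc(W*t/pi) is the impulse response of the ideal low-pass filter with cutoff W (here W = 16).
Its Fourier transform is a rectangular function:
F(omega) = 1 for |omega| < 16, 0 otherwise

Answer: rect(omega/32) [i.e., 1 for |omega| < 16, 0 otherwise]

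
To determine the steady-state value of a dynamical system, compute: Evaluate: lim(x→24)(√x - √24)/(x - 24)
Multiply by conjugate (√x + √24)/(√x + √24):
= (x - 24)/((x - 24)(√x + √24)) = 1/(√x + √24)
As x → 24: 1/(2√24)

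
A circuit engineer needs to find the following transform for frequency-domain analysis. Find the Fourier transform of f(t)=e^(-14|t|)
Using the standard pair: F{e^(-a|t|)} = 2a/(a^2+omega^2)
With a = 14: F(omega) = 28/(196+omega^2)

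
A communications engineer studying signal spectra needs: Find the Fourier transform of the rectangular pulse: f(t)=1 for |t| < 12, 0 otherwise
F(omega) = integral from -12 to 12 of e^(-j*omega*t) dt
= 2*sin(12*omega)/omega = 24*sinc(12*omega/pi)

Answer: 2*sin(12*omega)/omega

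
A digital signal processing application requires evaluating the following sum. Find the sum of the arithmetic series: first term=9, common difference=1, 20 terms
Last term: a_n=9+(20-1)·1=28
Sum=n(a_1+a_n)/2=20(9+28)/2=370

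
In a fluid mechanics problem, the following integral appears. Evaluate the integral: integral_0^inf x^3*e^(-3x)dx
This is a Gamma integral. Substitute u=3x (du=3 dx):
integral_0^inf x^3 * e^(-3x) dx=(1/3^4) integral_0^inf u^3 * e^(-u) du
=Gamma(4)/3^4=3!/3^4=6/81

Answer: 2/27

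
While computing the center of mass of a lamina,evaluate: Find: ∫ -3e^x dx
Since d/dx[e^x] = +e^x, we get -3e^x+C

Answer: -3e^x+C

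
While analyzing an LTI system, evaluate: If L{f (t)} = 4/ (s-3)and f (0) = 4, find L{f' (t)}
L{f'(t)}=s·F(s) - f(0)=4s/(s-3)-4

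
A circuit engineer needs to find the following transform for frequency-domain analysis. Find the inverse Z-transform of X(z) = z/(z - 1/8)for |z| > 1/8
Standard pair: z/(z-a) <-> a^n * u[n] for causal signals
With a = 1/8: x[n] = (1/8)^n * u[n]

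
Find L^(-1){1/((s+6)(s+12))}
Partial fractions: 1/((s + 6)(s + 12))=A/(s + 6) + B/(s + 12)
Cover-up: A=1/(s + 12)|_{s=-6}=1/6; B=1/(s + 6)|_{s=-12}=-1/6
L^(-1)=(1/6)e^(-6t) - (1/6)e^(-12t)

Answer: (1/6)(e^(-6t) - e^(-12t))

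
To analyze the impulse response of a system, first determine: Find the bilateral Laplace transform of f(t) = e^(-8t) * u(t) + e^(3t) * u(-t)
For e^(-8t) * u(t): L=1/(s+8), Re(s) > -8
For e^(3t) * u(-t): L=-1/(s-3), Re(s) < 3
Combined: F(s)=1/(s+8)-1/(s-3), -8 < Re(s) < 3

Answer: 1/(s+8)-1/(s-3), ROC: -8 < Re(s) < 3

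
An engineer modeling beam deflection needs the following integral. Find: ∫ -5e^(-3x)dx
Since d/dx[e^(-3x)] = -3e^(-3x), we get 5/3 e^(-3x) + C

Answer: (5/3)e^(-3x) + C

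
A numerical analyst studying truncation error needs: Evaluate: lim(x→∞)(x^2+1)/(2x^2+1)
Divide numerator and denominator by x^2:
lim (1 + 1/x^2)/(2 + 1/x^2) = 1/2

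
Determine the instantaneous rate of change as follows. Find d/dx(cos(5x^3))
Chain rule: d/dx[cos(u)] = -sin(u)·u' where u = 5x^3
u' = 15x^2

Answer: -15x^2·sin(5x^3)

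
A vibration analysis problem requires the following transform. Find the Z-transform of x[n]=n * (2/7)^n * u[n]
Using the property Z{n*a^n*u[n]} = az/(z-a)^2
With a = 2/7: X(z) = (2/7)z/(z - 2/7)^2, |z| > 2/7

Answer: (2/7)z/(z - 2/7)^2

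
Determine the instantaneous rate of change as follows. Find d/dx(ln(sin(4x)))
Chain rule: d/dx[ln(u)] = u'/u where u = sin(4x)
u' = 4cos(4x)

Answer: (4cos(4x))/(sin(4x))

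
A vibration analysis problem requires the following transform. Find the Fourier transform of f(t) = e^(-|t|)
Using the standard pair: F{e^(-a|t|)} = 2a/(a^2+omega^2)
With a = 1: F(omega) = 2/(1+omega^2)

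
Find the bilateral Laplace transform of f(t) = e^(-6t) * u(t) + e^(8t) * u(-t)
For e^(-6t)*u(t): L=1/(s+6), Re(s) > -6
For e^(8t)*u(-t): L=-1/(s-8), Re(s) < 8
Combined: F(s)=1/(s+6)-1/(s-8), -6 < Re(s) < 8

Answer: 1/(s+6)-1/(s-8), ROC: -6 < Re(s) < 8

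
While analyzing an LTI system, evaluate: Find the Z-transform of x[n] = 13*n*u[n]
Z{n * u[n]}=z/(z-1)^2
By linearity: Z{13 * n * u[n]}=13z/(z-1)^2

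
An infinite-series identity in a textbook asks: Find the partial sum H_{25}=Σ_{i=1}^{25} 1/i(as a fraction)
H_25 = 1+1/2+1/3+...+1/25
= 34052522467/8923714800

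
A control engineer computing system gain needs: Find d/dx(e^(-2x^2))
Chain rule: d/dx[e^u] = e^u · u' where u = -2x^2
u' = -4x

Answer: -4x·e^(-2x^2)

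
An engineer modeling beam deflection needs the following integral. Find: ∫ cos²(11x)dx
Using identity cos²(u) = (1 + cos(2u))/2:
∫ (1 + cos(22x))/2 dx = x/2 + sin(22x)/44 + C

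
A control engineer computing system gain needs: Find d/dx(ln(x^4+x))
Chain rule: d/dx[ln(u)]=u'/u where u=x^4 + x
u'=4x^3 + 1

Answer: (4x^3 + 1)/(x^4 + x)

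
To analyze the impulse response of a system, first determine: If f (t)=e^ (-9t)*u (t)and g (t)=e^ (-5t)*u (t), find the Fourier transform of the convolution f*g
By the convolution theorem: F{f*g} = F(omega)*G(omega)
F(omega) = 1/(9+j*omega), G(omega) = 1/(5+j*omega)
F{f*g} = 1/((9+j*omega)(5+j*omega))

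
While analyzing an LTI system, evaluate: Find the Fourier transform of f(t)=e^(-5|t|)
Using the standard pair: F{e^(-a|t|)} = 2a/(a^2+omega^2)
With a = 5: F(omega) = 10/(25+omega^2)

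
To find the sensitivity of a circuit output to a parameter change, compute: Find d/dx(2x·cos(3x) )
Product rule: (fg)'=f'g + fg'
f=2x, f'=2
g=cos(3x), g'=-3·sin(3x)

Answer: 2·cos(3x) - 6x·sin(3x)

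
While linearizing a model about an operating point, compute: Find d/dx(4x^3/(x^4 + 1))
Quotient rule: (f/g)' = (f'g - fg')/g²
f = 4x^3, f' = 12x^2
g = x^4+1, g' = 4x^3

Answer: (12x^2·(x^4+1)-16x^6)/(x^4+1)²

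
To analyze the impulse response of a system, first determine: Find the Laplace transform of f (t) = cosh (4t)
L{cosh(at)}=s/(s²-a²)
L{cosh(4t)}=s/(s²-16)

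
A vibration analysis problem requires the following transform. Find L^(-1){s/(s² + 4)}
L^(-1){s/(s²+w²)} = cos(wt)
Here w = 2

Answer: cos(2t)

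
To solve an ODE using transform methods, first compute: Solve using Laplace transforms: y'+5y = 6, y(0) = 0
Take L of both sides: sY(s) - 0 + 5Y(s) = 6/s
Y(s)(s + 5) = 6/s + 0
Y(s) = 6/(s(s + 5)) + 0/(s + 5)
Partial fractions: 6/(s(s + 5)) = (6/5)/s - (6/5)/(s + 5)
So Y(s) = (6/5)/s - (6/5)/(s + 5)
Inverse transform (L^(-1){1/s} = 1, L^(-1){1/(s + 5)} = e^(-5t)):

Answer: y(t) = 6/5 - (6/5)·e^(-5t)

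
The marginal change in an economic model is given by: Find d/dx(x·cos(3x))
Product rule: (fg)' = f'g+fg'
f = x, f' = 1
g = cos(3x), g' = -3·sin(3x)

Answer: cos(3x)-3x·sin(3x)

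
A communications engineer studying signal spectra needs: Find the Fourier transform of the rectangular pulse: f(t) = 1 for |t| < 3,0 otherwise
F(omega)=integral from -3 to 3 of e^(-j * omega * t) dt
=2 * sin(3 * omega)/omega=6 * sinc(3 * omega/pi)

Answer: 2 * sin(3 * omega)/omega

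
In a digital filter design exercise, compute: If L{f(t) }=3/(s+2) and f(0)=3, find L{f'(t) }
L{f'(t)} = s·F(s) - f(0) = 3s/(s+2)-3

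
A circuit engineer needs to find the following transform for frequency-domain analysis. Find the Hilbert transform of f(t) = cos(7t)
The Hilbert transform shifts each frequency component by -pi/2.
H{cos(wt)}=sin(wt)
With w=7: H{cos(7t)}=sin(7t)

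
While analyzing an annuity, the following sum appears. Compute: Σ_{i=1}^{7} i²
Using formula: Σ i^2 = n(n+1)(2n+1)/6 = 7·8·15/6 = 140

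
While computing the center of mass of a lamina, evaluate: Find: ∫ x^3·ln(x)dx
By parts: u=ln(x), dv=x^3 dx
du=1/x dx, v=x^4/4
=x^4·ln(x)/4 - ∫ x^3/4 dx
=x^4·ln(x)/4 - x^4/16 + C

Answer: x^4(ln(x)/4 - 1/16) + C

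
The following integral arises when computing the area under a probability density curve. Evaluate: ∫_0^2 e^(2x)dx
Antiderivative: (1/2)e^(2x)
Evaluate: (1/2)(e^4-1)

Answer: (e^4-1)/2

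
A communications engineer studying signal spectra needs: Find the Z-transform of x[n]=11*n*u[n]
Z{n * u[n]}=z/(z-1)^2
By linearity: Z{11 * n * u[n]}=11z/(z-1)^2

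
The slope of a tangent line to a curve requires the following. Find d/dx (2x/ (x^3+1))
Quotient rule: (f/g)'=(f'g - fg')/g²
f=2x, f'=2
g=x^3 + 1, g'=3x^2

Answer: (2·(x^3 + 1) - 6x^3)/(x^3 + 1)²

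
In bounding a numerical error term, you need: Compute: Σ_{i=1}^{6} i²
Using formula: Σ i^2=n(n+1)(2n+1)/6=6·7·13/6=91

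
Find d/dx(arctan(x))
d/dx[arctan(u)]=u'/(1+u²), u=x, u'=1

Answer: 1/(1+x²)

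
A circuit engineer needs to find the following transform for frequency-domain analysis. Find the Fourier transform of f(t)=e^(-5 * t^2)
The Fourier transform of a Gaussian e^(-a * t^2) is sqrt(pi/a) * e^(-omega^2/(4a)).
With a=5: F(omega)=sqrt(pi/5) * e^(-omega^2/20)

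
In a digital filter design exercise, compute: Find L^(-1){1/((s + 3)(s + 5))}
Partial fractions: 1/((s+3)(s+5))=A/(s+3)+B/(s+5)
Cover-up: A=1/(s+5)|_{s=-3}=1/2; B=1/(s+3)|_{s=-5}=-1/2
L^(-1)=(1/2)e^(-3t) - (1/2)e^(-5t)

Answer: (1/2)(e^(-3t) - e^(-5t))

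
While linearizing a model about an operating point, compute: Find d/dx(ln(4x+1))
Chain rule: d/dx[ln(u)] = u'/u where u = 4x + 1
u' = 4

Answer: (4)/(4x + 1)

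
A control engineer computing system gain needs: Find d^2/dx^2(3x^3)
Apply power rule 2 times:
d^1: 9x^2
d^2: 18x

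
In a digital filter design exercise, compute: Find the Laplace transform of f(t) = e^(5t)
L{e^(at)} = 1/(s-a)
L{e^(5t)} = 1/(s-5)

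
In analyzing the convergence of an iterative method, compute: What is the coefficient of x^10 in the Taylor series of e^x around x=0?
Taylor series of e^x = Σ x^n/n!
Coefficient of x^10 = 1/10! = 1/3628800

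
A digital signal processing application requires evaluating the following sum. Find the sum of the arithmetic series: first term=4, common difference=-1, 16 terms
Last term: a_n=4+(16-1)·-1=-11
Sum=n(a_1+a_n)/2=16(4+(-11))/2=-56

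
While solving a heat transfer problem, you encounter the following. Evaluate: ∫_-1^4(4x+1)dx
Step 1: Find antiderivative F(x) = 2x^2+x
Step 2: F(4) - F(-1) = 36 - (1) = 35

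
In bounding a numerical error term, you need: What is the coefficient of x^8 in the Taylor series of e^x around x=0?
Taylor series of e^x = Σ x^n/n!
Coefficient of x^8 = 1/8! = 1/40320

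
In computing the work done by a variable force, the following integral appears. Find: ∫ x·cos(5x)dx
By parts: u=x, dv=cos(5x) dx
du=dx, v=sin(5x)/5
=x·sin(5x)/5 + cos(5x)/5² + C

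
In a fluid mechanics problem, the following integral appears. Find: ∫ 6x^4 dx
Using power rule: ∫ 6x^4 dx=6/5 x^5+C=(6/5)x^5+C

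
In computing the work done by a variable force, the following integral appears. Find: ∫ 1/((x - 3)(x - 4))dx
Partial fractions: 1/((x-3)(x-4)) = A/(x-3)+B/(x-4)
A = -1, B = 1
∫ [-1· 1/(x-3)+1· 1/(x-4)] dx
= (1)[ln|x-4| - ln|x-3|]+C

Answer: ln|(x-4)/(x-3)|+C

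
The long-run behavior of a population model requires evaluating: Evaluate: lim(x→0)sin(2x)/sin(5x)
sin(u) ≈ u for small u:
sin(2x)/sin(5x) ≈ 2x/(5x)=2/5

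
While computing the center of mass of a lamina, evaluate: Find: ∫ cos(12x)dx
Using substitution u = 12x: ∫ cos(u) du/12 = sin(u)/12+C

Answer: (1/12)sin(12x)+C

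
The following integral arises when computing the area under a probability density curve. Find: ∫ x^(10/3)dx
Power rule: ∫ x^(10/3) dx = x^(13/3)/(13/3) + C

Answer: (3/13)·x^(13/3) + C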